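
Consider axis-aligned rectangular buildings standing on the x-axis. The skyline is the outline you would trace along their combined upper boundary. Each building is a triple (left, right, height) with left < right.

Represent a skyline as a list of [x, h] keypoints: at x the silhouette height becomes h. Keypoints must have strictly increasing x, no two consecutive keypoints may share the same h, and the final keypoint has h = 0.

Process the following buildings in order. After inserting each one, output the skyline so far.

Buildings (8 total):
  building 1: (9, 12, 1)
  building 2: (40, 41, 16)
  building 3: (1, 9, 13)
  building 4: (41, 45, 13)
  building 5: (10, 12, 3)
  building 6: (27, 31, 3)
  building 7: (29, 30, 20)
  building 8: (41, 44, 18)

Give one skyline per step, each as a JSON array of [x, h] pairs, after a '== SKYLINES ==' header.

== SKYLINES ==
[[9,1],[12,0]]
[[9,1],[12,0],[40,16],[41,0]]
[[1,13],[9,1],[12,0],[40,16],[41,0]]
[[1,13],[9,1],[12,0],[40,16],[41,13],[45,0]]
[[1,13],[9,1],[10,3],[12,0],[40,16],[41,13],[45,0]]
[[1,13],[9,1],[10,3],[12,0],[27,3],[31,0],[40,16],[41,13],[45,0]]
[[1,13],[9,1],[10,3],[12,0],[27,3],[29,20],[30,3],[31,0],[40,16],[41,13],[45,0]]
[[1,13],[9,1],[10,3],[12,0],[27,3],[29,20],[30,3],[31,0],[40,16],[41,18],[44,13],[45,0]]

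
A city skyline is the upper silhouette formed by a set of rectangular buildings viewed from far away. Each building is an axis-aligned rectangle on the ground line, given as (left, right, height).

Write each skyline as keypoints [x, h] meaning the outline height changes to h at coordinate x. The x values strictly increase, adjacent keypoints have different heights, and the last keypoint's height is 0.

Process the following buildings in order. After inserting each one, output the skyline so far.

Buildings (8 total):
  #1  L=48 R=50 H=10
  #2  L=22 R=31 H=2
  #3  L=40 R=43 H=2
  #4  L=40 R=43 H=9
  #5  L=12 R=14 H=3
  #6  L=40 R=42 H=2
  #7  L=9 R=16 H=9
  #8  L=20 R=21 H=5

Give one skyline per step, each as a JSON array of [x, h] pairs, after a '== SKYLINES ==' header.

== SKYLINES ==
[[48,10],[50,0]]
[[22,2],[31,0],[48,10],[50,0]]
[[22,2],[31,0],[40,2],[43,0],[48,10],[50,0]]
[[22,2],[31,0],[40,9],[43,0],[48,10],[50,0]]
[[12,3],[14,0],[22,2],[31,0],[40,9],[43,0],[48,10],[50,0]]
[[12,3],[14,0],[22,2],[31,0],[40,9],[43,0],[48,10],[50,0]]
[[9,9],[16,0],[22,2],[31,0],[40,9],[43,0],[48,10],[50,0]]
[[9,9],[16,0],[20,5],[21,0],[22,2],[31,0],[40,9],[43,0],[48,10],[50,0]]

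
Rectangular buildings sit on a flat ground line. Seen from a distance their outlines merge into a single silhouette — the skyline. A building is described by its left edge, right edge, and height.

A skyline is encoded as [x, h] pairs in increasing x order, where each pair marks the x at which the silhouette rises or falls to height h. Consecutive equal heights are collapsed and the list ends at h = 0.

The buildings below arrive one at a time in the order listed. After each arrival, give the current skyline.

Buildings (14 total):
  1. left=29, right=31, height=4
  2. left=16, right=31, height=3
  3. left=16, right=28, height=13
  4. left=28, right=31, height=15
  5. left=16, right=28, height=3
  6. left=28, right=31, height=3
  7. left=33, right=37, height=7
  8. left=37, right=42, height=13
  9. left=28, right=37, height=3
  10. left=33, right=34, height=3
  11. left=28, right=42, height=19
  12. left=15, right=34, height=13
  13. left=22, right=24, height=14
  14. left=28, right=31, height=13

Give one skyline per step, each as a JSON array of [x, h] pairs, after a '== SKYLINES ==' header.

== SKYLINES ==
[[29,4],[31,0]]
[[16,3],[29,4],[31,0]]
[[16,13],[28,3],[29,4],[31,0]]
[[16,13],[28,15],[31,0]]
[[16,13],[28,15],[31,0]]
[[16,13],[28,15],[31,0]]
[[16,13],[28,15],[31,0],[33,7],[37,0]]
[[16,13],[28,15],[31,0],[33,7],[37,13],[42,0]]
[[16,13],[28,15],[31,3],[33,7],[37,13],[42,0]]
[[16,13],[28,15],[31,3],[33,7],[37,13],[42,0]]
[[16,13],[28,19],[42,0]]
[[15,13],[28,19],[42,0]]
[[15,13],[22,14],[24,13],[28,19],[42,0]]
[[15,13],[22,14],[24,13],[28,19],[42,0]]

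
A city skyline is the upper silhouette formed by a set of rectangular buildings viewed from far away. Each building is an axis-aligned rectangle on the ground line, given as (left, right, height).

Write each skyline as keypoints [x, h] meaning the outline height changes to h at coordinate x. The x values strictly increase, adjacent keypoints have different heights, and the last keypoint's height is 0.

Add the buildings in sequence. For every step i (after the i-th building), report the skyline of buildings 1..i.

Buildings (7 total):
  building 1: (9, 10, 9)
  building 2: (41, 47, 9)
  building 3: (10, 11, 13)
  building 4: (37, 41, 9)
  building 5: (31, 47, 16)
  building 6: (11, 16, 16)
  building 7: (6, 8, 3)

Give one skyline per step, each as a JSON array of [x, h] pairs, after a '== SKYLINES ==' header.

== SKYLINES ==
[[9,9],[10,0]]
[[9,9],[10,0],[41,9],[47,0]]
[[9,9],[10,13],[11,0],[41,9],[47,0]]
[[9,9],[10,13],[11,0],[37,9],[47,0]]
[[9,9],[10,13],[11,0],[31,16],[47,0]]
[[9,9],[10,13],[11,16],[16,0],[31,16],[47,0]]
[[6,3],[8,0],[9,9],[10,13],[11,16],[16,0],[31,16],[47,0]]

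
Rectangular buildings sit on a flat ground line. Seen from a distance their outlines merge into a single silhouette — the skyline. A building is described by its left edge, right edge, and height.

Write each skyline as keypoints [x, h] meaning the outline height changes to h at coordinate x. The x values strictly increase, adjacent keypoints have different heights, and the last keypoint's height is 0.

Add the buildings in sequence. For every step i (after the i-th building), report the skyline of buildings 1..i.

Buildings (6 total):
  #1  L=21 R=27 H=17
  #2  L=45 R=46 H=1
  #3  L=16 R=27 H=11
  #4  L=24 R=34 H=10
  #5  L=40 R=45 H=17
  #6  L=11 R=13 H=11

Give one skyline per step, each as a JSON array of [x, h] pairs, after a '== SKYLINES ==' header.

== SKYLINES ==
[[21,17],[27,0]]
[[21,17],[27,0],[45,1],[46,0]]
[[16,11],[21,17],[27,0],[45,1],[46,0]]
[[16,11],[21,17],[27,10],[34,0],[45,1],[46,0]]
[[16,11],[21,17],[27,10],[34,0],[40,17],[45,1],[46,0]]
[[11,11],[13,0],[16,11],[21,17],[27,10],[34,0],[40,17],[45,1],[46,0]]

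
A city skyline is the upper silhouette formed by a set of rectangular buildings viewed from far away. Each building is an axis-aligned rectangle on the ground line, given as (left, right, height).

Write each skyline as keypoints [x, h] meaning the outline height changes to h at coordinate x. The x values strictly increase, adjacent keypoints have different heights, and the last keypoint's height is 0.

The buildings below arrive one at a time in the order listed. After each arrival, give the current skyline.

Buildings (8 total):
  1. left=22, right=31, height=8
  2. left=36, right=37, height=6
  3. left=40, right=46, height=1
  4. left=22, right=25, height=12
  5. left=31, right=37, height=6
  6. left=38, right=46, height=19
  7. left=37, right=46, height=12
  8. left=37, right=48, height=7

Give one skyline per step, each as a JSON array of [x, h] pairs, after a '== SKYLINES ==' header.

== SKYLINES ==
[[22,8],[31,0]]
[[22,8],[31,0],[36,6],[37,0]]
[[22,8],[31,0],[36,6],[37,0],[40,1],[46,0]]
[[22,12],[25,8],[31,0],[36,6],[37,0],[40,1],[46,0]]
[[22,12],[25,8],[31,6],[37,0],[40,1],[46,0]]
[[22,12],[25,8],[31,6],[37,0],[38,19],[46,0]]
[[22,12],[25,8],[31,6],[37,12],[38,19],[46,0]]
[[22,12],[25,8],[31,6],[37,12],[38,19],[46,7],[48,0]]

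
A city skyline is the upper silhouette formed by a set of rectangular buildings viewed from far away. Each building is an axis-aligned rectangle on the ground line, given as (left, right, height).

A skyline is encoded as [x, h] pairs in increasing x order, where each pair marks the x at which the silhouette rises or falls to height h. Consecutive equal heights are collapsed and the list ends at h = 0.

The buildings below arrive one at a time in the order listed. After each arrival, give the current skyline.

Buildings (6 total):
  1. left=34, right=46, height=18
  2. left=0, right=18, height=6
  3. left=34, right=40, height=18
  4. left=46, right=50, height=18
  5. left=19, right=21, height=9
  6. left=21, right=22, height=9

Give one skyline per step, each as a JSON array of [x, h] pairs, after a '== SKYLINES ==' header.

== SKYLINES ==
[[34,18],[46,0]]
[[0,6],[18,0],[34,18],[46,0]]
[[0,6],[18,0],[34,18],[46,0]]
[[0,6],[18,0],[34,18],[50,0]]
[[0,6],[18,0],[19,9],[21,0],[34,18],[50,0]]
[[0,6],[18,0],[19,9],[22,0],[34,18],[50,0]]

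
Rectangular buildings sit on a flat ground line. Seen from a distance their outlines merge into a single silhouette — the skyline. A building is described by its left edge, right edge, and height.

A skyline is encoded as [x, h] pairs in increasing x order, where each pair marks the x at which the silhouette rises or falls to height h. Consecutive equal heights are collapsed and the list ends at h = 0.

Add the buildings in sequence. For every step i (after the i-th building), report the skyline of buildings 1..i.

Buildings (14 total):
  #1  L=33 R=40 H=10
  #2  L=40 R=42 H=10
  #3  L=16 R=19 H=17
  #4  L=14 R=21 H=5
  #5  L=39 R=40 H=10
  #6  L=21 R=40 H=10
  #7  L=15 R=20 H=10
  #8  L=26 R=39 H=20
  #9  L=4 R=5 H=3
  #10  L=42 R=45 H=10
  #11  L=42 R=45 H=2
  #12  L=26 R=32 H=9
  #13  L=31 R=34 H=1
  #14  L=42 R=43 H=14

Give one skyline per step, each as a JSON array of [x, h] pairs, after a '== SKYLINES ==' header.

== SKYLINES ==
[[33,10],[40,0]]
[[33,10],[42,0]]
[[16,17],[19,0],[33,10],[42,0]]
[[14,5],[16,17],[19,5],[21,0],[33,10],[42,0]]
[[14,5],[16,17],[19,5],[21,0],[33,10],[42,0]]
[[14,5],[16,17],[19,5],[21,10],[42,0]]
[[14,5],[15,10],[16,17],[19,10],[20,5],[21,10],[42,0]]
[[14,5],[15,10],[16,17],[19,10],[20,5],[21,10],[26,20],[39,10],[42,0]]
[[4,3],[5,0],[14,5],[15,10],[16,17],[19,10],[20,5],[21,10],[26,20],[39,10],[42,0]]
[[4,3],[5,0],[14,5],[15,10],[16,17],[19,10],[20,5],[21,10],[26,20],[39,10],[45,0]]
[[4,3],[5,0],[14,5],[15,10],[16,17],[19,10],[20,5],[21,10],[26,20],[39,10],[45,0]]
[[4,3],[5,0],[14,5],[15,10],[16,17],[19,10],[20,5],[21,10],[26,20],[39,10],[45,0]]
[[4,3],[5,0],[14,5],[15,10],[16,17],[19,10],[20,5],[21,10],[26,20],[39,10],[45,0]]
[[4,3],[5,0],[14,5],[15,10],[16,17],[19,10],[20,5],[21,10],[26,20],[39,10],[42,14],[43,10],[45,0]]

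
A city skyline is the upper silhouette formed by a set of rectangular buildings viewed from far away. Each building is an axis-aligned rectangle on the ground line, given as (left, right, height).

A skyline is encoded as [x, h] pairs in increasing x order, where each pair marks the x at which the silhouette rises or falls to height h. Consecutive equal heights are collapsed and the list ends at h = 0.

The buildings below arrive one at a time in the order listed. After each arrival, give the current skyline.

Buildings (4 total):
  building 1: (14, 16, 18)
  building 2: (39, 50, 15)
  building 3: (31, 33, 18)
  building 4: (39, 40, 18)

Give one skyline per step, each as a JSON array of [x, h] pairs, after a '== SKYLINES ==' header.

== SKYLINES ==
[[14,18],[16,0]]
[[14,18],[16,0],[39,15],[50,0]]
[[14,18],[16,0],[31,18],[33,0],[39,15],[50,0]]
[[14,18],[16,0],[31,18],[33,0],[39,18],[40,15],[50,0]]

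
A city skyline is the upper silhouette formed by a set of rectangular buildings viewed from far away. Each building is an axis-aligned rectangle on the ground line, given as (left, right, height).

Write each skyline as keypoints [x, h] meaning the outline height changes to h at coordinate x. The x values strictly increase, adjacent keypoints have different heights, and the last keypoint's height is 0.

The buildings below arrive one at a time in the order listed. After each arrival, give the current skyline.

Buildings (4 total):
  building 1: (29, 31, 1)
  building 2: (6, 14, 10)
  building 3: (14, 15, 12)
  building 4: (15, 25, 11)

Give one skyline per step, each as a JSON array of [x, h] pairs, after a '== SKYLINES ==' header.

== SKYLINES ==
[[29,1],[31,0]]
[[6,10],[14,0],[29,1],[31,0]]
[[6,10],[14,12],[15,0],[29,1],[31,0]]
[[6,10],[14,12],[15,11],[25,0],[29,1],[31,0]]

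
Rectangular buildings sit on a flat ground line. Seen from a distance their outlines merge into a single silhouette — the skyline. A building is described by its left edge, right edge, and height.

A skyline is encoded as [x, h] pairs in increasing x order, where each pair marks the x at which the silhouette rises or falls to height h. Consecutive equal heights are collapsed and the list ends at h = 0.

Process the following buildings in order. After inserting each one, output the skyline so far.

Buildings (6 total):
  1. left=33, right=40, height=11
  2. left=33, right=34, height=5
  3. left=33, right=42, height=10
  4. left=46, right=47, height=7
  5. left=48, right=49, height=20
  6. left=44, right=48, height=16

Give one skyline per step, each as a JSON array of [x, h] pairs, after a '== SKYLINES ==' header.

== SKYLINES ==
[[33,11],[40,0]]
[[33,11],[40,0]]
[[33,11],[40,10],[42,0]]
[[33,11],[40,10],[42,0],[46,7],[47,0]]
[[33,11],[40,10],[42,0],[46,7],[47,0],[48,20],[49,0]]
[[33,11],[40,10],[42,0],[44,16],[48,20],[49,0]]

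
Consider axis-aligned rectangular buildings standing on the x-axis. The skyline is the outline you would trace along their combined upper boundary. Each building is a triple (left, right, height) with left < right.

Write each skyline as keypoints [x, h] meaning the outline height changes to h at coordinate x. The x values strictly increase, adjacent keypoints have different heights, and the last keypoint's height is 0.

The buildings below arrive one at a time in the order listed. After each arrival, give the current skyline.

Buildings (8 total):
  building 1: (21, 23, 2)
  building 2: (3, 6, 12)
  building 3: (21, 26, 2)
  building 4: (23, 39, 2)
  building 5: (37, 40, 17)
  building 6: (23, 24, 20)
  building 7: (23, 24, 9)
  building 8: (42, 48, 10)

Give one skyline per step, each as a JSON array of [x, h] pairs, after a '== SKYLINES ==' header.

== SKYLINES ==
[[21,2],[23,0]]
[[3,12],[6,0],[21,2],[23,0]]
[[3,12],[6,0],[21,2],[26,0]]
[[3,12],[6,0],[21,2],[39,0]]
[[3,12],[6,0],[21,2],[37,17],[40,0]]
[[3,12],[6,0],[21,2],[23,20],[24,2],[37,17],[40,0]]
[[3,12],[6,0],[21,2],[23,20],[24,2],[37,17],[40,0]]
[[3,12],[6,0],[21,2],[23,20],[24,2],[37,17],[40,0],[42,10],[48,0]]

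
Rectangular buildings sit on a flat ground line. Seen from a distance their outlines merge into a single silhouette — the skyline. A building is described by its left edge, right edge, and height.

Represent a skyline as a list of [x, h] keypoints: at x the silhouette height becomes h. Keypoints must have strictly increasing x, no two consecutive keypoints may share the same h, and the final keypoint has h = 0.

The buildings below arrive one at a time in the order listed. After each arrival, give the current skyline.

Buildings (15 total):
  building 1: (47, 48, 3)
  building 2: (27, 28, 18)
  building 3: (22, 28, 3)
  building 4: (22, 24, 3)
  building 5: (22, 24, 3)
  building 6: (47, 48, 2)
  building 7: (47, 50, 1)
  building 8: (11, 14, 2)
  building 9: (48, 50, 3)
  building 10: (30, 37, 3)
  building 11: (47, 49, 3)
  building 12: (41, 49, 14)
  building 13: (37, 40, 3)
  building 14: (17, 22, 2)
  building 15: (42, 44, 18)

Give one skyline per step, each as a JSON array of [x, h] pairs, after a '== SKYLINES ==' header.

== SKYLINES ==
[[47,3],[48,0]]
[[27,18],[28,0],[47,3],[48,0]]
[[22,3],[27,18],[28,0],[47,3],[48,0]]
[[22,3],[27,18],[28,0],[47,3],[48,0]]
[[22,3],[27,18],[28,0],[47,3],[48,0]]
[[22,3],[27,18],[28,0],[47,3],[48,0]]
[[22,3],[27,18],[28,0],[47,3],[48,1],[50,0]]
[[11,2],[14,0],[22,3],[27,18],[28,0],[47,3],[48,1],[50,0]]
[[11,2],[14,0],[22,3],[27,18],[28,0],[47,3],[50,0]]
[[11,2],[14,0],[22,3],[27,18],[28,0],[30,3],[37,0],[47,3],[50,0]]
[[11,2],[14,0],[22,3],[27,18],[28,0],[30,3],[37,0],[47,3],[50,0]]
[[11,2],[14,0],[22,3],[27,18],[28,0],[30,3],[37,0],[41,14],[49,3],[50,0]]
[[11,2],[14,0],[22,3],[27,18],[28,0],[30,3],[40,0],[41,14],[49,3],[50,0]]
[[11,2],[14,0],[17,2],[22,3],[27,18],[28,0],[30,3],[40,0],[41,14],[49,3],[50,0]]
[[11,2],[14,0],[17,2],[22,3],[27,18],[28,0],[30,3],[40,0],[41,14],[42,18],[44,14],[49,3],[50,0]]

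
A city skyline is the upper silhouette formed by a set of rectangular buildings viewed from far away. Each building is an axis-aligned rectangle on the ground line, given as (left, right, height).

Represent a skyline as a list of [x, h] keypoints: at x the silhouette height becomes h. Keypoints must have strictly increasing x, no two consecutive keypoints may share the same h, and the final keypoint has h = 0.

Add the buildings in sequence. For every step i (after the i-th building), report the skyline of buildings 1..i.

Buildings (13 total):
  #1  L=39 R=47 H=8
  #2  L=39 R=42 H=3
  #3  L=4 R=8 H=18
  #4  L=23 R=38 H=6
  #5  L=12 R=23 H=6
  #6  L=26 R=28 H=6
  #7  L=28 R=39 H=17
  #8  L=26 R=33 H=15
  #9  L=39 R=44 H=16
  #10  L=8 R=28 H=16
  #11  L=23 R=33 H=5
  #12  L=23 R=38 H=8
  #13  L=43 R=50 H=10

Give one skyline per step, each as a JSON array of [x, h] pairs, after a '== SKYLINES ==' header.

== SKYLINES ==
[[39,8],[47,0]]
[[39,8],[47,0]]
[[4,18],[8,0],[39,8],[47,0]]
[[4,18],[8,0],[23,6],[38,0],[39,8],[47,0]]
[[4,18],[8,0],[12,6],[38,0],[39,8],[47,0]]
[[4,18],[8,0],[12,6],[38,0],[39,8],[47,0]]
[[4,18],[8,0],[12,6],[28,17],[39,8],[47,0]]
[[4,18],[8,0],[12,6],[26,15],[28,17],[39,8],[47,0]]
[[4,18],[8,0],[12,6],[26,15],[28,17],[39,16],[44,8],[47,0]]
[[4,18],[8,16],[28,17],[39,16],[44,8],[47,0]]
[[4,18],[8,16],[28,17],[39,16],[44,8],[47,0]]
[[4,18],[8,16],[28,17],[39,16],[44,8],[47,0]]
[[4,18],[8,16],[28,17],[39,16],[44,10],[50,0]]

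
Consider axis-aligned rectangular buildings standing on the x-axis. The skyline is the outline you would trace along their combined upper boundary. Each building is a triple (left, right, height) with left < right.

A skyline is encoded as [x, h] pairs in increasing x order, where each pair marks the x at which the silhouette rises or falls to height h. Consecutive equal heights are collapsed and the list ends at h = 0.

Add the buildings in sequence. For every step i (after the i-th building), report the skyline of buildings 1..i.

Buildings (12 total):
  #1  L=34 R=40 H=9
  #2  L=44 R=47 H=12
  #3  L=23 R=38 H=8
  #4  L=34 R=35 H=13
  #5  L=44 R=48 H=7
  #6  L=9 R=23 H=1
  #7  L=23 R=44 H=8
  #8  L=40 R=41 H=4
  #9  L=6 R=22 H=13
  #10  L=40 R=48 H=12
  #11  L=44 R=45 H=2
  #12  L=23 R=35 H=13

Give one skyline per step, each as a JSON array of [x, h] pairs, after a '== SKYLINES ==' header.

== SKYLINES ==
[[34,9],[40,0]]
[[34,9],[40,0],[44,12],[47,0]]
[[23,8],[34,9],[40,0],[44,12],[47,0]]
[[23,8],[34,13],[35,9],[40,0],[44,12],[47,0]]
[[23,8],[34,13],[35,9],[40,0],[44,12],[47,7],[48,0]]
[[9,1],[23,8],[34,13],[35,9],[40,0],[44,12],[47,7],[48,0]]
[[9,1],[23,8],[34,13],[35,9],[40,8],[44,12],[47,7],[48,0]]
[[9,1],[23,8],[34,13],[35,9],[40,8],[44,12],[47,7],[48,0]]
[[6,13],[22,1],[23,8],[34,13],[35,9],[40,8],[44,12],[47,7],[48,0]]
[[6,13],[22,1],[23,8],[34,13],[35,9],[40,12],[48,0]]
[[6,13],[22,1],[23,8],[34,13],[35,9],[40,12],[48,0]]
[[6,13],[22,1],[23,13],[35,9],[40,12],[48,0]]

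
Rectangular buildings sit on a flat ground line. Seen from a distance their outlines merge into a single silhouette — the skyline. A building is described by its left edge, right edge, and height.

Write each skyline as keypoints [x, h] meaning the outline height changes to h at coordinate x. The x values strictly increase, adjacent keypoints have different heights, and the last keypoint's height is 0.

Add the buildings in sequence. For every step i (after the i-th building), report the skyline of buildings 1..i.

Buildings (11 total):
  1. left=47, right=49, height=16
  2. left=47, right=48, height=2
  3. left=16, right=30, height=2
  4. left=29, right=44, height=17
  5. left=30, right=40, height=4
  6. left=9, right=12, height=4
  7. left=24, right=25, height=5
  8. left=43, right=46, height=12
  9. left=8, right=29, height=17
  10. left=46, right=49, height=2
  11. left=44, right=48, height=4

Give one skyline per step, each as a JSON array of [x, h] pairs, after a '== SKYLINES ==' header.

== SKYLINES ==
[[47,16],[49,0]]
[[47,16],[49,0]]
[[16,2],[30,0],[47,16],[49,0]]
[[16,2],[29,17],[44,0],[47,16],[49,0]]
[[16,2],[29,17],[44,0],[47,16],[49,0]]
[[9,4],[12,0],[16,2],[29,17],[44,0],[47,16],[49,0]]
[[9,4],[12,0],[16,2],[24,5],[25,2],[29,17],[44,0],[47,16],[49,0]]
[[9,4],[12,0],[16,2],[24,5],[25,2],[29,17],[44,12],[46,0],[47,16],[49,0]]
[[8,17],[44,12],[46,0],[47,16],[49,0]]
[[8,17],[44,12],[46,2],[47,16],[49,0]]
[[8,17],[44,12],[46,4],[47,16],[49,0]]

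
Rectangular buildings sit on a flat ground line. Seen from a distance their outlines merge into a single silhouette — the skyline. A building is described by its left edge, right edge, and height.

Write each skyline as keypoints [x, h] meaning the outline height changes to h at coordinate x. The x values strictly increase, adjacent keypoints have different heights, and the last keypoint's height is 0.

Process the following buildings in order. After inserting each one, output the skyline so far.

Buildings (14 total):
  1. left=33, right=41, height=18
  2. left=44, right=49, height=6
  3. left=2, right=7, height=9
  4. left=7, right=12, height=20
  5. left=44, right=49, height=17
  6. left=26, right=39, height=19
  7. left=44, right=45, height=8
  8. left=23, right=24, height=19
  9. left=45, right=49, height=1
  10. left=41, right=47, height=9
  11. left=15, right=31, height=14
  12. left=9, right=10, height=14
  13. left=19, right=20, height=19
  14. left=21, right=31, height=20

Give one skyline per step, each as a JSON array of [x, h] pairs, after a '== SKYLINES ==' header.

== SKYLINES ==
[[33,18],[41,0]]
[[33,18],[41,0],[44,6],[49,0]]
[[2,9],[7,0],[33,18],[41,0],[44,6],[49,0]]
[[2,9],[7,20],[12,0],[33,18],[41,0],[44,6],[49,0]]
[[2,9],[7,20],[12,0],[33,18],[41,0],[44,17],[49,0]]
[[2,9],[7,20],[12,0],[26,19],[39,18],[41,0],[44,17],[49,0]]
[[2,9],[7,20],[12,0],[26,19],[39,18],[41,0],[44,17],[49,0]]
[[2,9],[7,20],[12,0],[23,19],[24,0],[26,19],[39,18],[41,0],[44,17],[49,0]]
[[2,9],[7,20],[12,0],[23,19],[24,0],[26,19],[39,18],[41,0],[44,17],[49,0]]
[[2,9],[7,20],[12,0],[23,19],[24,0],[26,19],[39,18],[41,9],[44,17],[49,0]]
[[2,9],[7,20],[12,0],[15,14],[23,19],[24,14],[26,19],[39,18],[41,9],[44,17],[49,0]]
[[2,9],[7,20],[12,0],[15,14],[23,19],[24,14],[26,19],[39,18],[41,9],[44,17],[49,0]]
[[2,9],[7,20],[12,0],[15,14],[19,19],[20,14],[23,19],[24,14],[26,19],[39,18],[41,9],[44,17],[49,0]]
[[2,9],[7,20],[12,0],[15,14],[19,19],[20,14],[21,20],[31,19],[39,18],[41,9],[44,17],[49,0]]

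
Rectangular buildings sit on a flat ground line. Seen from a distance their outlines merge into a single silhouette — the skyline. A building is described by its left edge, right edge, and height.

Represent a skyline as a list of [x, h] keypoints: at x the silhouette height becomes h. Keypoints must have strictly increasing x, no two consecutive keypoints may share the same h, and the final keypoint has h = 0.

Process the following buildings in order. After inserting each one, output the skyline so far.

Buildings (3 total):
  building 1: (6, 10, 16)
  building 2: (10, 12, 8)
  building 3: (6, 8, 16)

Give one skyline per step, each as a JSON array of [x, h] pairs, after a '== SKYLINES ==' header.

== SKYLINES ==
[[6,16],[10,0]]
[[6,16],[10,8],[12,0]]
[[6,16],[10,8],[12,0]]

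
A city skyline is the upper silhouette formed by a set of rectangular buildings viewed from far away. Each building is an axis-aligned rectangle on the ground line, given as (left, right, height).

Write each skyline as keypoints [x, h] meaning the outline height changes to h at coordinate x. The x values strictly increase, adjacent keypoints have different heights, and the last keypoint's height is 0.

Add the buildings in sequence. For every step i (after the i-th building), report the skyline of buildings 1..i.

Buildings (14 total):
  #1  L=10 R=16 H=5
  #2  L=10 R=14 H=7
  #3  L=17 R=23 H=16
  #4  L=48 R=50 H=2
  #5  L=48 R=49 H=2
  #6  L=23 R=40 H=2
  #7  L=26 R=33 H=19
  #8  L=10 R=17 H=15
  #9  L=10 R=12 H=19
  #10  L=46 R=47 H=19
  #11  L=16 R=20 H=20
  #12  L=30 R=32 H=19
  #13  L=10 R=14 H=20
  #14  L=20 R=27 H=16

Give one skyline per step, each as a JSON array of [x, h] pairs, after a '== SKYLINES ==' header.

== SKYLINES ==
[[10,5],[16,0]]
[[10,7],[14,5],[16,0]]
[[10,7],[14,5],[16,0],[17,16],[23,0]]
[[10,7],[14,5],[16,0],[17,16],[23,0],[48,2],[50,0]]
[[10,7],[14,5],[16,0],[17,16],[23,0],[48,2],[50,0]]
[[10,7],[14,5],[16,0],[17,16],[23,2],[40,0],[48,2],[50,0]]
[[10,7],[14,5],[16,0],[17,16],[23,2],[26,19],[33,2],[40,0],[48,2],[50,0]]
[[10,15],[17,16],[23,2],[26,19],[33,2],[40,0],[48,2],[50,0]]
[[10,19],[12,15],[17,16],[23,2],[26,19],[33,2],[40,0],[48,2],[50,0]]
[[10,19],[12,15],[17,16],[23,2],[26,19],[33,2],[40,0],[46,19],[47,0],[48,2],[50,0]]
[[10,19],[12,15],[16,20],[20,16],[23,2],[26,19],[33,2],[40,0],[46,19],[47,0],[48,2],[50,0]]
[[10,19],[12,15],[16,20],[20,16],[23,2],[26,19],[33,2],[40,0],[46,19],[47,0],[48,2],[50,0]]
[[10,20],[14,15],[16,20],[20,16],[23,2],[26,19],[33,2],[40,0],[46,19],[47,0],[48,2],[50,0]]
[[10,20],[14,15],[16,20],[20,16],[26,19],[33,2],[40,0],[46,19],[47,0],[48,2],[50,0]]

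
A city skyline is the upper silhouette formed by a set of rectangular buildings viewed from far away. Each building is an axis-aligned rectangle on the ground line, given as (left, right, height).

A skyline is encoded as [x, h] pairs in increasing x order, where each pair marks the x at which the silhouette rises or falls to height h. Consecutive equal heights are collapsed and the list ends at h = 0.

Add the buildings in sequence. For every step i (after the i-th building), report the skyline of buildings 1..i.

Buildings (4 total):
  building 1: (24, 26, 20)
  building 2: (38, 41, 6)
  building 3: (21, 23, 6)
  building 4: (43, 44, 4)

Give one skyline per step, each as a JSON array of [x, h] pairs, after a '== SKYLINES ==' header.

== SKYLINES ==
[[24,20],[26,0]]
[[24,20],[26,0],[38,6],[41,0]]
[[21,6],[23,0],[24,20],[26,0],[38,6],[41,0]]
[[21,6],[23,0],[24,20],[26,0],[38,6],[41,0],[43,4],[44,0]]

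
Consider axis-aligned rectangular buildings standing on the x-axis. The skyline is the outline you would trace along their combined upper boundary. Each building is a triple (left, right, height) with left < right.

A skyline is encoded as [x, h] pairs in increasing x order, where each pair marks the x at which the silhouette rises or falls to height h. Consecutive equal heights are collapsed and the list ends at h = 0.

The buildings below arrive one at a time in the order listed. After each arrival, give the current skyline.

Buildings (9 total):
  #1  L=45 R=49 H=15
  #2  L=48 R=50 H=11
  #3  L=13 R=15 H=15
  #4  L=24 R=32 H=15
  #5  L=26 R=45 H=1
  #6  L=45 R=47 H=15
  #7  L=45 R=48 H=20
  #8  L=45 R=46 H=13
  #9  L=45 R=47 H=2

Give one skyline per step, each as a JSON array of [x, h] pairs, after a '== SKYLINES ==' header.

== SKYLINES ==
[[45,15],[49,0]]
[[45,15],[49,11],[50,0]]
[[13,15],[15,0],[45,15],[49,11],[50,0]]
[[13,15],[15,0],[24,15],[32,0],[45,15],[49,11],[50,0]]
[[13,15],[15,0],[24,15],[32,1],[45,15],[49,11],[50,0]]
[[13,15],[15,0],[24,15],[32,1],[45,15],[49,11],[50,0]]
[[13,15],[15,0],[24,15],[32,1],[45,20],[48,15],[49,11],[50,0]]
[[13,15],[15,0],[24,15],[32,1],[45,20],[48,15],[49,11],[50,0]]
[[13,15],[15,0],[24,15],[32,1],[45,20],[48,15],[49,11],[50,0]]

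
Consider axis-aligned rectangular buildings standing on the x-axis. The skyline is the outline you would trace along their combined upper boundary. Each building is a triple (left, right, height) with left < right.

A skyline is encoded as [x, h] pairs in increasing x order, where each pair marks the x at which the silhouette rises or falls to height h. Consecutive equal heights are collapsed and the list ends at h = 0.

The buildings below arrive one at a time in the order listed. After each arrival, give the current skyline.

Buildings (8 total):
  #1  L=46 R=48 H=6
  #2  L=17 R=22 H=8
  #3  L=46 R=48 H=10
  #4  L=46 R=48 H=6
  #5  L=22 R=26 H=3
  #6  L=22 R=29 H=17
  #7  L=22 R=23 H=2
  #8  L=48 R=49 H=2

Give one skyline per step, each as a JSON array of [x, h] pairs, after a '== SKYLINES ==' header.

== SKYLINES ==
[[46,6],[48,0]]
[[17,8],[22,0],[46,6],[48,0]]
[[17,8],[22,0],[46,10],[48,0]]
[[17,8],[22,0],[46,10],[48,0]]
[[17,8],[22,3],[26,0],[46,10],[48,0]]
[[17,8],[22,17],[29,0],[46,10],[48,0]]
[[17,8],[22,17],[29,0],[46,10],[48,0]]
[[17,8],[22,17],[29,0],[46,10],[48,2],[49,0]]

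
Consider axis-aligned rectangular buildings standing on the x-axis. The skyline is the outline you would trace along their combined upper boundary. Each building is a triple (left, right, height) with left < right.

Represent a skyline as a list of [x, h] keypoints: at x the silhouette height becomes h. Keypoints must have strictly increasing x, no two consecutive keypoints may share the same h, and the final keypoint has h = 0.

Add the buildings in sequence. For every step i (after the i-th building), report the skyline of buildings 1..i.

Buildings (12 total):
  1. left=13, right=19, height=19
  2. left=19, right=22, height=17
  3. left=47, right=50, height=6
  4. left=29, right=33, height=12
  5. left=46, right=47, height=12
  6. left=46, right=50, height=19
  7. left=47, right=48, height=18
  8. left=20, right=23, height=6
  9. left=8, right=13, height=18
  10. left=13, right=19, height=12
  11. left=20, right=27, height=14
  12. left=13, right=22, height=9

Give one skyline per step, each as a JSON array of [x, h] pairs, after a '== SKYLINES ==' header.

== SKYLINES ==
[[13,19],[19,0]]
[[13,19],[19,17],[22,0]]
[[13,19],[19,17],[22,0],[47,6],[50,0]]
[[13,19],[19,17],[22,0],[29,12],[33,0],[47,6],[50,0]]
[[13,19],[19,17],[22,0],[29,12],[33,0],[46,12],[47,6],[50,0]]
[[13,19],[19,17],[22,0],[29,12],[33,0],[46,19],[50,0]]
[[13,19],[19,17],[22,0],[29,12],[33,0],[46,19],[50,0]]
[[13,19],[19,17],[22,6],[23,0],[29,12],[33,0],[46,19],[50,0]]
[[8,18],[13,19],[19,17],[22,6],[23,0],[29,12],[33,0],[46,19],[50,0]]
[[8,18],[13,19],[19,17],[22,6],[23,0],[29,12],[33,0],[46,19],[50,0]]
[[8,18],[13,19],[19,17],[22,14],[27,0],[29,12],[33,0],[46,19],[50,0]]
[[8,18],[13,19],[19,17],[22,14],[27,0],[29,12],[33,0],[46,19],[50,0]]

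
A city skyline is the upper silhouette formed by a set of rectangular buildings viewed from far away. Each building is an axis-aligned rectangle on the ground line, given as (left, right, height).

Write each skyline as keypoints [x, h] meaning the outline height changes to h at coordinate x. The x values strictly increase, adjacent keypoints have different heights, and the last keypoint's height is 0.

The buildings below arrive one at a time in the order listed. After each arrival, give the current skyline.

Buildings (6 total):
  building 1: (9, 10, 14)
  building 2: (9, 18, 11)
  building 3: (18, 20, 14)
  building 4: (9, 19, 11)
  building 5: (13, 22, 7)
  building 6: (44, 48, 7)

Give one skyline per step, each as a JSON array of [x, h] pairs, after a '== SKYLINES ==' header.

== SKYLINES ==
[[9,14],[10,0]]
[[9,14],[10,11],[18,0]]
[[9,14],[10,11],[18,14],[20,0]]
[[9,14],[10,11],[18,14],[20,0]]
[[9,14],[10,11],[18,14],[20,7],[22,0]]
[[9,14],[10,11],[18,14],[20,7],[22,0],[44,7],[48,0]]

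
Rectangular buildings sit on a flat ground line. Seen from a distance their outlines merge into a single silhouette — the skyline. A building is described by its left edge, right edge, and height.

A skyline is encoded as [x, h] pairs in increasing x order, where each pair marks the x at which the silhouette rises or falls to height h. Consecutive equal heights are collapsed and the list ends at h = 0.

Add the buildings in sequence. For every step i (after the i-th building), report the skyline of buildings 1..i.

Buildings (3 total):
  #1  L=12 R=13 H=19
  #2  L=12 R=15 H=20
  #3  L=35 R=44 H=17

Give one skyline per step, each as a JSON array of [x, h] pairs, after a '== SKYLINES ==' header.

== SKYLINES ==
[[12,19],[13,0]]
[[12,20],[15,0]]
[[12,20],[15,0],[35,17],[44,0]]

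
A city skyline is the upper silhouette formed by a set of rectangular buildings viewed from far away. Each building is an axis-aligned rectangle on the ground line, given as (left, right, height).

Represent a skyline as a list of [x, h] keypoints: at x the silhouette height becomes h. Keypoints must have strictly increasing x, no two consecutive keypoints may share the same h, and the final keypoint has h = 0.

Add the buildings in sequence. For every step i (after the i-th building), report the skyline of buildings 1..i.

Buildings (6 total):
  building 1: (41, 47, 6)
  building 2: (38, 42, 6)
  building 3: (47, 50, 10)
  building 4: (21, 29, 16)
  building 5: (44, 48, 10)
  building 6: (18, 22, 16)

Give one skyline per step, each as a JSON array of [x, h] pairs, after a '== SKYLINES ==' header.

== SKYLINES ==
[[41,6],[47,0]]
[[38,6],[47,0]]
[[38,6],[47,10],[50,0]]
[[21,16],[29,0],[38,6],[47,10],[50,0]]
[[21,16],[29,0],[38,6],[44,10],[50,0]]
[[18,16],[29,0],[38,6],[44,10],[50,0]]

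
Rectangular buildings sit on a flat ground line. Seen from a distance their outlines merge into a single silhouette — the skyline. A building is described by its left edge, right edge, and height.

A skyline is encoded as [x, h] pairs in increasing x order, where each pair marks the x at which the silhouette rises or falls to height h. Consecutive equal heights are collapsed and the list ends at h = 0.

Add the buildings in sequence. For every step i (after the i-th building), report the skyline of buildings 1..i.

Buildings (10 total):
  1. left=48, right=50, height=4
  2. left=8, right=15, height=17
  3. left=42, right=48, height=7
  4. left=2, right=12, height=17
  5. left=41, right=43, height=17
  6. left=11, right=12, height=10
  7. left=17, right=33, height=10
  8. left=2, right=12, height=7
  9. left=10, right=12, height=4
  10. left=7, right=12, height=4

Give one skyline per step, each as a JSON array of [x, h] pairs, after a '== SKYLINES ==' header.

== SKYLINES ==
[[48,4],[50,0]]
[[8,17],[15,0],[48,4],[50,0]]
[[8,17],[15,0],[42,7],[48,4],[50,0]]
[[2,17],[15,0],[42,7],[48,4],[50,0]]
[[2,17],[15,0],[41,17],[43,7],[48,4],[50,0]]
[[2,17],[15,0],[41,17],[43,7],[48,4],[50,0]]
[[2,17],[15,0],[17,10],[33,0],[41,17],[43,7],[48,4],[50,0]]
[[2,17],[15,0],[17,10],[33,0],[41,17],[43,7],[48,4],[50,0]]
[[2,17],[15,0],[17,10],[33,0],[41,17],[43,7],[48,4],[50,0]]
[[2,17],[15,0],[17,10],[33,0],[41,17],[43,7],[48,4],[50,0]]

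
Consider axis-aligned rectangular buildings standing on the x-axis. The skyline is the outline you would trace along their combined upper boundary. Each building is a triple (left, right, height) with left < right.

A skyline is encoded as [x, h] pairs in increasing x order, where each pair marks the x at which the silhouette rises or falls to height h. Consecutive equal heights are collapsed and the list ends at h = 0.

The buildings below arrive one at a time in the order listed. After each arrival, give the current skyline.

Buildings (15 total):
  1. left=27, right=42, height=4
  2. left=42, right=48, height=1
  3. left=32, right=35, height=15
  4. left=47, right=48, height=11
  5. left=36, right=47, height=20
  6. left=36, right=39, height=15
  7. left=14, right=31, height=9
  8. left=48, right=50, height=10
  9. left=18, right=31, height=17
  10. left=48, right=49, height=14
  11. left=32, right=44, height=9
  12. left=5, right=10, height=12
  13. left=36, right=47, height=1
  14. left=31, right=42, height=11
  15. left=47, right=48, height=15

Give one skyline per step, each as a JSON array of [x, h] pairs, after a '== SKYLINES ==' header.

== SKYLINES ==
[[27,4],[42,0]]
[[27,4],[42,1],[48,0]]
[[27,4],[32,15],[35,4],[42,1],[48,0]]
[[27,4],[32,15],[35,4],[42,1],[47,11],[48,0]]
[[27,4],[32,15],[35,4],[36,20],[47,11],[48,0]]
[[27,4],[32,15],[35,4],[36,20],[47,11],[48,0]]
[[14,9],[31,4],[32,15],[35,4],[36,20],[47,11],[48,0]]
[[14,9],[31,4],[32,15],[35,4],[36,20],[47,11],[48,10],[50,0]]
[[14,9],[18,17],[31,4],[32,15],[35,4],[36,20],[47,11],[48,10],[50,0]]
[[14,9],[18,17],[31,4],[32,15],[35,4],[36,20],[47,11],[48,14],[49,10],[50,0]]
[[14,9],[18,17],[31,4],[32,15],[35,9],[36,20],[47,11],[48,14],[49,10],[50,0]]
[[5,12],[10,0],[14,9],[18,17],[31,4],[32,15],[35,9],[36,20],[47,11],[48,14],[49,10],[50,0]]
[[5,12],[10,0],[14,9],[18,17],[31,4],[32,15],[35,9],[36,20],[47,11],[48,14],[49,10],[50,0]]
[[5,12],[10,0],[14,9],[18,17],[31,11],[32,15],[35,11],[36,20],[47,11],[48,14],[49,10],[50,0]]
[[5,12],[10,0],[14,9],[18,17],[31,11],[32,15],[35,11],[36,20],[47,15],[48,14],[49,10],[50,0]]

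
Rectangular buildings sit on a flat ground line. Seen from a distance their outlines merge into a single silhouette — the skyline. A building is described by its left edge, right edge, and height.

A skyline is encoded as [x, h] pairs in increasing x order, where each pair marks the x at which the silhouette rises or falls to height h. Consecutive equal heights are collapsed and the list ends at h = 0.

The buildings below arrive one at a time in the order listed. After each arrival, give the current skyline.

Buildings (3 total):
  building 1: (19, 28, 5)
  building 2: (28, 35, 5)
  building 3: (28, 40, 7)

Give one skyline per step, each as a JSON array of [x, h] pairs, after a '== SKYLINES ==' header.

== SKYLINES ==
[[19,5],[28,0]]
[[19,5],[35,0]]
[[19,5],[28,7],[40,0]]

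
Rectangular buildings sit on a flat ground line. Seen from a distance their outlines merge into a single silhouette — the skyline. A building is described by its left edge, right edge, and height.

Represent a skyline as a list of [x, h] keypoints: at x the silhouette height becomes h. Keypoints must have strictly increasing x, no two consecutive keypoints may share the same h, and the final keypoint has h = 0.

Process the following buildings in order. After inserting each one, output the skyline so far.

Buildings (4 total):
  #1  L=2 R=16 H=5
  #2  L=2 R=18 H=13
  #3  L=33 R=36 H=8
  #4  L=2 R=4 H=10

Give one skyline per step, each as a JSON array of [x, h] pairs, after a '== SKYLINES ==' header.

== SKYLINES ==
[[2,5],[16,0]]
[[2,13],[18,0]]
[[2,13],[18,0],[33,8],[36,0]]
[[2,13],[18,0],[33,8],[36,0]]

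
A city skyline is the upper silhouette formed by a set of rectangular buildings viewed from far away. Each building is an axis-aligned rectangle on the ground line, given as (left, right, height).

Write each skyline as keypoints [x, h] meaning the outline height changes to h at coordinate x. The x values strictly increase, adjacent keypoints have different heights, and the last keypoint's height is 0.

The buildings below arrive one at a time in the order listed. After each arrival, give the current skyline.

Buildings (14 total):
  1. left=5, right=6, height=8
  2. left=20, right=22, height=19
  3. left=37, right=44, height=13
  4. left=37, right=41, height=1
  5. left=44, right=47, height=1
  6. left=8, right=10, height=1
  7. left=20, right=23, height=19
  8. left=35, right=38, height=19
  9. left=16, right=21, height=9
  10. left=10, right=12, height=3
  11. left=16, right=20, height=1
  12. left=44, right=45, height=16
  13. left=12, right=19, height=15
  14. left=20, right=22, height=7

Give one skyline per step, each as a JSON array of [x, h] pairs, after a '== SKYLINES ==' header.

== SKYLINES ==
[[5,8],[6,0]]
[[5,8],[6,0],[20,19],[22,0]]
[[5,8],[6,0],[20,19],[22,0],[37,13],[44,0]]
[[5,8],[6,0],[20,19],[22,0],[37,13],[44,0]]
[[5,8],[6,0],[20,19],[22,0],[37,13],[44,1],[47,0]]
[[5,8],[6,0],[8,1],[10,0],[20,19],[22,0],[37,13],[44,1],[47,0]]
[[5,8],[6,0],[8,1],[10,0],[20,19],[23,0],[37,13],[44,1],[47,0]]
[[5,8],[6,0],[8,1],[10,0],[20,19],[23,0],[35,19],[38,13],[44,1],[47,0]]
[[5,8],[6,0],[8,1],[10,0],[16,9],[20,19],[23,0],[35,19],[38,13],[44,1],[47,0]]
[[5,8],[6,0],[8,1],[10,3],[12,0],[16,9],[20,19],[23,0],[35,19],[38,13],[44,1],[47,0]]
[[5,8],[6,0],[8,1],[10,3],[12,0],[16,9],[20,19],[23,0],[35,19],[38,13],[44,1],[47,0]]
[[5,8],[6,0],[8,1],[10,3],[12,0],[16,9],[20,19],[23,0],[35,19],[38,13],[44,16],[45,1],[47,0]]
[[5,8],[6,0],[8,1],[10,3],[12,15],[19,9],[20,19],[23,0],[35,19],[38,13],[44,16],[45,1],[47,0]]
[[5,8],[6,0],[8,1],[10,3],[12,15],[19,9],[20,19],[23,0],[35,19],[38,13],[44,16],[45,1],[47,0]]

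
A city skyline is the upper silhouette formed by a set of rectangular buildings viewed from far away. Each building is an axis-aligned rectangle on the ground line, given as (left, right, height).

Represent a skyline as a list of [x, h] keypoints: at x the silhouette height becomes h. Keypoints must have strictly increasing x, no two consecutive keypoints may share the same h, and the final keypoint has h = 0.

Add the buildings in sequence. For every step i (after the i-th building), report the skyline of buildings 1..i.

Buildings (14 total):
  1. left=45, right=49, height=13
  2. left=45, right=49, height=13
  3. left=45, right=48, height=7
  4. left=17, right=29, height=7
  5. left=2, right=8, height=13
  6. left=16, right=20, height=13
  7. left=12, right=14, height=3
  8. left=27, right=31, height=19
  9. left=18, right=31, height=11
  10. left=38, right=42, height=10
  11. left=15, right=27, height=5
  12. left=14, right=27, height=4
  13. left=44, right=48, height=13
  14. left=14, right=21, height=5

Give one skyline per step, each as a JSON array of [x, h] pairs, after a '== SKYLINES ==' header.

== SKYLINES ==
[[45,13],[49,0]]
[[45,13],[49,0]]
[[45,13],[49,0]]
[[17,7],[29,0],[45,13],[49,0]]
[[2,13],[8,0],[17,7],[29,0],[45,13],[49,0]]
[[2,13],[8,0],[16,13],[20,7],[29,0],[45,13],[49,0]]
[[2,13],[8,0],[12,3],[14,0],[16,13],[20,7],[29,0],[45,13],[49,0]]
[[2,13],[8,0],[12,3],[14,0],[16,13],[20,7],[27,19],[31,0],[45,13],[49,0]]
[[2,13],[8,0],[12,3],[14,0],[16,13],[20,11],[27,19],[31,0],[45,13],[49,0]]
[[2,13],[8,0],[12,3],[14,0],[16,13],[20,11],[27,19],[31,0],[38,10],[42,0],[45,13],[49,0]]
[[2,13],[8,0],[12,3],[14,0],[15,5],[16,13],[20,11],[27,19],[31,0],[38,10],[42,0],[45,13],[49,0]]
[[2,13],[8,0],[12,3],[14,4],[15,5],[16,13],[20,11],[27,19],[31,0],[38,10],[42,0],[45,13],[49,0]]
[[2,13],[8,0],[12,3],[14,4],[15,5],[16,13],[20,11],[27,19],[31,0],[38,10],[42,0],[44,13],[49,0]]
[[2,13],[8,0],[12,3],[14,5],[16,13],[20,11],[27,19],[31,0],[38,10],[42,0],[44,13],[49,0]]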